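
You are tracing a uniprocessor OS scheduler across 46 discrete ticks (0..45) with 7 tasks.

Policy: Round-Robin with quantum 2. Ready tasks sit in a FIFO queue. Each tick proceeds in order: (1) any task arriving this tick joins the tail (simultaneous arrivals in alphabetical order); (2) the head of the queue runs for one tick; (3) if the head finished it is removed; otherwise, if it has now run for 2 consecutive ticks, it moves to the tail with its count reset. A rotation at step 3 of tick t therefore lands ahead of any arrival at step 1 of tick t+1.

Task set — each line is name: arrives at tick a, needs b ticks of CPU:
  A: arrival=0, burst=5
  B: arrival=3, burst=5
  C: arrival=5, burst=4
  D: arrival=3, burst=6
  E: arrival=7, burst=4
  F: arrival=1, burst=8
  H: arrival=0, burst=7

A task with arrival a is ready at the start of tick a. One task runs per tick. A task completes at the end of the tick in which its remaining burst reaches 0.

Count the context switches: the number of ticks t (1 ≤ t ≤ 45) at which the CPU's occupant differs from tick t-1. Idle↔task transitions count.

t=0: queue=[A,H] q_used=0 → run A
t=1: queue=[A,H,F] q_used=1 → run A
t=2: queue=[H,F,A] q_used=0 → run H
t=3: queue=[H,F,A,B,D] q_used=1 → run H
t=4: queue=[F,A,B,D,H] q_used=0 → run F
t=5: queue=[F,A,B,D,H,C] q_used=1 → run F
t=6: queue=[A,B,D,H,C,F] q_used=0 → run A
t=7: queue=[A,B,D,H,C,F,E] q_used=1 → run A
t=8: queue=[B,D,H,C,F,E,A] q_used=0 → run B
t=9: queue=[B,D,H,C,F,E,A] q_used=1 → run B
t=10: queue=[D,H,C,F,E,A,B] q_used=0 → run D
t=11: queue=[D,H,C,F,E,A,B] q_used=1 → run D
t=12: queue=[H,C,F,E,A,B,D] q_used=0 → run H
t=13: queue=[H,C,F,E,A,B,D] q_used=1 → run H
t=14: queue=[C,F,E,A,B,D,H] q_used=0 → run C
t=15: queue=[C,F,E,A,B,D,H] q_used=1 → run C
t=16: queue=[F,E,A,B,D,H,C] q_used=0 → run F
t=17: queue=[F,E,A,B,D,H,C] q_used=1 → run F
t=18: queue=[E,A,B,D,H,C,F] q_used=0 → run E
t=19: queue=[E,A,B,D,H,C,F] q_used=1 → run E
t=20: queue=[A,B,D,H,C,F,E] q_used=0 → run A
t=21: queue=[B,D,H,C,F,E] q_used=0 → run B
t=22: queue=[B,D,H,C,F,E] q_used=1 → run B
t=23: queue=[D,H,C,F,E,B] q_used=0 → run D
t=24: queue=[D,H,C,F,E,B] q_used=1 → run D
t=25: queue=[H,C,F,E,B,D] q_used=0 → run H
t=26: queue=[H,C,F,E,B,D] q_used=1 → run H
t=27: queue=[C,F,E,B,D,H] q_used=0 → run C
t=28: queue=[C,F,E,B,D,H] q_used=1 → run C
t=29: queue=[F,E,B,D,H] q_used=0 → run F
t=30: queue=[F,E,B,D,H] q_used=1 → run F
t=31: queue=[E,B,D,H,F] q_used=0 → run E
t=32: queue=[E,B,D,H,F] q_used=1 → run E
t=33: queue=[B,D,H,F] q_used=0 → run B
t=34: queue=[D,H,F] q_used=0 → run D
t=35: queue=[D,H,F] q_used=1 → run D
t=36: queue=[H,F] q_used=0 → run H
t=37: queue=[F] q_used=0 → run F
t=38: queue=[F] q_used=1 → run F
t=39: (idle)
t=40: (idle)
t=41: (idle)
t=42: (idle)
t=43: (idle)
t=44: (idle)
t=45: (idle)

context switches = 21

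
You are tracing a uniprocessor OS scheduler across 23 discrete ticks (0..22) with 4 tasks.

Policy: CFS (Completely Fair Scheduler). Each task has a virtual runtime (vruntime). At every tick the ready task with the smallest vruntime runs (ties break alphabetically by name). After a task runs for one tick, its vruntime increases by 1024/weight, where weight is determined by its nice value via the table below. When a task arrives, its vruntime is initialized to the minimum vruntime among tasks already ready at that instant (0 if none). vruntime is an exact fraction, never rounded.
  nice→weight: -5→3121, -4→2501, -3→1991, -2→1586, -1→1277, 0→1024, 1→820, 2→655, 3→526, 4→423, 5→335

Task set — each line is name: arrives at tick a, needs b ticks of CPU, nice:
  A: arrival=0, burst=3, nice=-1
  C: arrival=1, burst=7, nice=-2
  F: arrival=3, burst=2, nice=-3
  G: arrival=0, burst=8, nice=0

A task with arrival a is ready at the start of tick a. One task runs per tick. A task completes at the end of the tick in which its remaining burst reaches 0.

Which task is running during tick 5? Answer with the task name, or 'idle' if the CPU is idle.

running at tick 5 = A

t=0: vr[A=0 G=0] → run A
t=1: vr[A=1024/1277 C=0 G=0] → run C
t=2: vr[A=1024/1277 C=512/793 G=0] → run G
t=3: vr[A=1024/1277 C=512/793 F=512/793 G=1] → run C
t=4: vr[A=1024/1277 C=1024/793 F=512/793 G=1] → run F
t=5: vr[A=1024/1277 C=1024/793 F=1831424/1578863 G=1] → run A
t=6: vr[A=2048/1277 C=1024/793 F=1831424/1578863 G=1] → run G
t=7: vr[A=2048/1277 C=1024/793 F=1831424/1578863 G=2] → run F
t=8: vr[A=2048/1277 C=1024/793 G=2] → run C
t=9: vr[A=2048/1277 C=1536/793 G=2] → run A
t=10: vr[C=1536/793 G=2] → run C
t=11: vr[C=2048/793 G=2] → run G
t=12: vr[C=2048/793 G=3] → run C
t=13: vr[C=2560/793 G=3] → run G
t=14: vr[C=2560/793 G=4] → run C
t=15: vr[C=3072/793 G=4] → run C
t=16: vr[G=4] → run G
t=17: vr[G=5] → run G
t=18: vr[G=6] → run G
t=19: vr[G=7] → run G
t=20: (idle)
t=21: (idle)
t=22: (idle)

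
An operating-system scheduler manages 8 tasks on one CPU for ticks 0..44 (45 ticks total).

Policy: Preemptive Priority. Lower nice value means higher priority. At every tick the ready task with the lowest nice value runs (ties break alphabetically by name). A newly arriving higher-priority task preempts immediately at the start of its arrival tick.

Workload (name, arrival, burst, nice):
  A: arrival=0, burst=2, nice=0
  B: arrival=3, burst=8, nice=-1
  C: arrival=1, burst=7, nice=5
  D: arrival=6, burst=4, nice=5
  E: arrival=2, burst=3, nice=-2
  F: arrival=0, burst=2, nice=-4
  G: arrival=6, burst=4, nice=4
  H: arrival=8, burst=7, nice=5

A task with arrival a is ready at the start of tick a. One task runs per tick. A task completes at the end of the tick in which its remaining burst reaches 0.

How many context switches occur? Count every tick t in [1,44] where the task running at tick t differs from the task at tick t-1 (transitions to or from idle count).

context switches = 8

t=0: ready={A,F} → run F
t=1: ready={A,C,F} → run F
t=2: ready={A,C,E} → run E
t=3: ready={A,B,C,E} → run E
t=4: ready={A,B,C,E} → run E
t=5: ready={A,B,C} → run B
t=6: ready={A,B,C,D,G} → run B
t=7: ready={A,B,C,D,G} → run B
t=8: ready={A,B,C,D,G,H} → run B
t=9: ready={A,B,C,D,G,H} → run B
t=10: ready={A,B,C,D,G,H} → run B
t=11: ready={A,B,C,D,G,H} → run B
t=12: ready={A,B,C,D,G,H} → run B
t=13: ready={A,C,D,G,H} → run A
t=14: ready={A,C,D,G,H} → run A
t=15: ready={C,D,G,H} → run G
t=16: ready={C,D,G,H} → run G
t=17: ready={C,D,G,H} → run G
t=18: ready={C,D,G,H} → run G
t=19: ready={C,D,H} → run C
t=20: ready={C,D,H} → run C
t=21: ready={C,D,H} → run C
t=22: ready={C,D,H} → run C
t=23: ready={C,D,H} → run C
t=24: ready={C,D,H} → run C
t=25: ready={C,D,H} → run C
t=26: ready={D,H} → run D
t=27: ready={D,H} → run D
t=28: ready={D,H} → run D
t=29: ready={D,H} → run D
t=30: ready={H} → run H
t=31: ready={H} → run H
t=32: ready={H} → run H
t=33: ready={H} → run H
t=34: ready={H} → run H
t=35: ready={H} → run H
t=36: ready={H} → run H
t=37: (idle)
t=38: (idle)
t=39: (idle)
t=40: (idle)
t=41: (idle)
t=42: (idle)
t=43: (idle)
t=44: (idle)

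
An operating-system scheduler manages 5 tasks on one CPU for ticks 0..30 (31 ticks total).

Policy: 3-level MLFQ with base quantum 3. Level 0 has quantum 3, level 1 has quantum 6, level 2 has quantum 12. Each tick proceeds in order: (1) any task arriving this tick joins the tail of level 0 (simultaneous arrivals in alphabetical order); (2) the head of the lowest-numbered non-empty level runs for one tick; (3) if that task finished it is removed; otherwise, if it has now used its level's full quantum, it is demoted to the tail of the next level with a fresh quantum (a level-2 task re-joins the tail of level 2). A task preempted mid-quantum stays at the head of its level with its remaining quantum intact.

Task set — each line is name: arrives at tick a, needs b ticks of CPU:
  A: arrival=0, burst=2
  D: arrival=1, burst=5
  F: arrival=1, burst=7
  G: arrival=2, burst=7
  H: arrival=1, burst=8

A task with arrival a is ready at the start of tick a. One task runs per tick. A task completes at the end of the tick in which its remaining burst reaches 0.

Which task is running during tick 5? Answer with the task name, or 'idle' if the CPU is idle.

running at tick 5 = F

t=0: L0/L1/L2 = A/-/- → run A
t=1: L0/L1/L2 = ADFH/-/- → run A
t=2: L0/L1/L2 = DFHG/-/- → run D
t=3: L0/L1/L2 = DFHG/-/- → run D
t=4: L0/L1/L2 = DFHG/-/- → run D
t=5: L0/L1/L2 = FHG/D/- → run F
t=6: L0/L1/L2 = FHG/D/- → run F
t=7: L0/L1/L2 = FHG/D/- → run F
t=8: L0/L1/L2 = HG/DF/- → run H
t=9: L0/L1/L2 = HG/DF/- → run H
t=10: L0/L1/L2 = HG/DF/- → run H
t=11: L0/L1/L2 = G/DFH/- → run G
t=12: L0/L1/L2 = G/DFH/- → run G
t=13: L0/L1/L2 = G/DFH/- → run G
t=14: L0/L1/L2 = -/DFHG/- → run D
t=15: L0/L1/L2 = -/DFHG/- → run D
t=16: L0/L1/L2 = -/FHG/- → run F
t=17: L0/L1/L2 = -/FHG/- → run F
t=18: L0/L1/L2 = -/FHG/- → run F
t=19: L0/L1/L2 = -/FHG/- → run F
t=20: L0/L1/L2 = -/HG/- → run H
t=21: L0/L1/L2 = -/HG/- → run H
t=22: L0/L1/L2 = -/HG/- → run H
t=23: L0/L1/L2 = -/HG/- → run H
t=24: L0/L1/L2 = -/HG/- → run H
t=25: L0/L1/L2 = -/G/- → run G
t=26: L0/L1/L2 = -/G/- → run G
t=27: L0/L1/L2 = -/G/- → run G
t=28: L0/L1/L2 = -/G/- → run G
t=29: (idle)
t=30: (idle)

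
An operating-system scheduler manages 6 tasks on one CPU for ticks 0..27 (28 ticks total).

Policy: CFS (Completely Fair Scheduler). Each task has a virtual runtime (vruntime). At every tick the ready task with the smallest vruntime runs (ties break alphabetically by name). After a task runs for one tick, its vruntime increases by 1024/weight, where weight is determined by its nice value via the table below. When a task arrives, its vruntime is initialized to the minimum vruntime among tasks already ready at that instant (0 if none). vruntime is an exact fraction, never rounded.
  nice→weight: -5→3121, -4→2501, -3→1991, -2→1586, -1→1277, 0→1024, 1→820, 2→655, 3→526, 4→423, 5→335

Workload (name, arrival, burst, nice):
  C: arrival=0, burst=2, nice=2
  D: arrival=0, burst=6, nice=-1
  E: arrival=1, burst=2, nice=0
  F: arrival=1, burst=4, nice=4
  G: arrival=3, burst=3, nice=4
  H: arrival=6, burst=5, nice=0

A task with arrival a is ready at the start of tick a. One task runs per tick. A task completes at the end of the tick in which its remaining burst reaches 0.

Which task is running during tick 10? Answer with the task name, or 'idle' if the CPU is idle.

running at tick 10 = H

t=0: vr[C=0 D=0] → run C
t=1: vr[C=1024/655 D=0 E=0 F=0] → run D
t=2: vr[C=1024/655 D=1024/1277 E=0 F=0] → run E
t=3: vr[C=1024/655 D=1024/1277 E=1 F=0 G=0] → run F
t=4: vr[C=1024/655 D=1024/1277 E=1 F=1024/423 G=0] → run G
t=5: vr[C=1024/655 D=1024/1277 E=1 F=1024/423 G=1024/423] → run D
t=6: vr[C=1024/655 D=2048/1277 E=1 F=1024/423 G=1024/423 H=1] → run E
t=7: vr[C=1024/655 D=2048/1277 F=1024/423 G=1024/423 H=1] → run H
t=8: vr[C=1024/655 D=2048/1277 F=1024/423 G=1024/423 H=2] → run C
t=9: vr[D=2048/1277 F=1024/423 G=1024/423 H=2] → run D
t=10: vr[D=3072/1277 F=1024/423 G=1024/423 H=2] → run H
t=11: vr[D=3072/1277 F=1024/423 G=1024/423 H=3] → run D
t=12: vr[D=4096/1277 F=1024/423 G=1024/423 H=3] → run F
t=13: vr[D=4096/1277 F=2048/423 G=1024/423 H=3] → run G
t=14: vr[D=4096/1277 F=2048/423 G=2048/423 H=3] → run H
t=15: vr[D=4096/1277 F=2048/423 G=2048/423 H=4] → run D
t=16: vr[D=5120/1277 F=2048/423 G=2048/423 H=4] → run H
t=17: vr[D=5120/1277 F=2048/423 G=2048/423 H=5] → run D
t=18: vr[F=2048/423 G=2048/423 H=5] → run F
t=19: vr[F=1024/141 G=2048/423 H=5] → run G
t=20: vr[F=1024/141 H=5] → run H
t=21: vr[F=1024/141] → run F
t=22: (idle)
t=23: (idle)
t=24: (idle)
t=25: (idle)
t=26: (idle)
t=27: (idle)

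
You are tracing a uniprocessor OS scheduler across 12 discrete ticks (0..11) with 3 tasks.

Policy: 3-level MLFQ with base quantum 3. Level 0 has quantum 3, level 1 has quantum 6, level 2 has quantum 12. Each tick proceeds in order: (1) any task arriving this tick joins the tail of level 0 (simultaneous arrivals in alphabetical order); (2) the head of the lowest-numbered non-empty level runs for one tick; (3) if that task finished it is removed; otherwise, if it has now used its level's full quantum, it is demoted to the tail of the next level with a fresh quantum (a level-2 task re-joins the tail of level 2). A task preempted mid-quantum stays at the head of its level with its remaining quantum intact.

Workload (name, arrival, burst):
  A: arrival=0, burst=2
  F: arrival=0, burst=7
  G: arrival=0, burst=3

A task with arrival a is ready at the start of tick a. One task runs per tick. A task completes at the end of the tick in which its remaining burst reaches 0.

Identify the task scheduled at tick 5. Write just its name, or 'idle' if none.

t=0: L0/L1/L2 = AFG/-/- → run A
t=1: L0/L1/L2 = AFG/-/- → run A
t=2: L0/L1/L2 = FG/-/- → run F
t=3: L0/L1/L2 = FG/-/- → run F
t=4: L0/L1/L2 = FG/-/- → run F
t=5: L0/L1/L2 = G/F/- → run G
t=6: L0/L1/L2 = G/F/- → run G
t=7: L0/L1/L2 = G/F/- → run G
t=8: L0/L1/L2 = -/F/- → run F
t=9: L0/L1/L2 = -/F/- → run F
t=10: L0/L1/L2 = -/F/- → run F
t=11: L0/L1/L2 = -/F/- → run F

running at tick 5 = G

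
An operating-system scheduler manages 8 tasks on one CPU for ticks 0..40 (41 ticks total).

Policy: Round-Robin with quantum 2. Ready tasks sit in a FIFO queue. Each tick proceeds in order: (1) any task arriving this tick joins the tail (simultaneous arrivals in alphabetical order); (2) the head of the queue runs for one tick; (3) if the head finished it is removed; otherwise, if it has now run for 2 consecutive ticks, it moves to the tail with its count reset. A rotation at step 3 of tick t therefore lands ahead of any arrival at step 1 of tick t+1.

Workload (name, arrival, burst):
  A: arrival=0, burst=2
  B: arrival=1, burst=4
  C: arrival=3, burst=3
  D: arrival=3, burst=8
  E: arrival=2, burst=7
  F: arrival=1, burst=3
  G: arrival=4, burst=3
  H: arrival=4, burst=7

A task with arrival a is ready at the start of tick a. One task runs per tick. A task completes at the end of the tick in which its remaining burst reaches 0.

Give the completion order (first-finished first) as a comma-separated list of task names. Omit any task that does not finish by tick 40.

t=0: queue=[A] q_used=0 → run A
t=1: queue=[A,B,F] q_used=1 → run A
t=2: queue=[B,F,E] q_used=0 → run B
t=3: queue=[B,F,E,C,D] q_used=1 → run B
t=4: queue=[F,E,C,D,B,G,H] q_used=0 → run F
t=5: queue=[F,E,C,D,B,G,H] q_used=1 → run F
t=6: queue=[E,C,D,B,G,H,F] q_used=0 → run E
t=7: queue=[E,C,D,B,G,H,F] q_used=1 → run E
t=8: queue=[C,D,B,G,H,F,E] q_used=0 → run C
t=9: queue=[C,D,B,G,H,F,E] q_used=1 → run C
t=10: queue=[D,B,G,H,F,E,C] q_used=0 → run D
t=11: queue=[D,B,G,H,F,E,C] q_used=1 → run D
t=12: queue=[B,G,H,F,E,C,D] q_used=0 → run B
t=13: queue=[B,G,H,F,E,C,D] q_used=1 → run B
t=14: queue=[G,H,F,E,C,D] q_used=0 → run G
t=15: queue=[G,H,F,E,C,D] q_used=1 → run G
t=16: queue=[H,F,E,C,D,G] q_used=0 → run H
t=17: queue=[H,F,E,C,D,G] q_used=1 → run H
t=18: queue=[F,E,C,D,G,H] q_used=0 → run F
t=19: queue=[E,C,D,G,H] q_used=0 → run E
t=20: queue=[E,C,D,G,H] q_used=1 → run E
t=21: queue=[C,D,G,H,E] q_used=0 → run C
t=22: queue=[D,G,H,E] q_used=0 → run D
t=23: queue=[D,G,H,E] q_used=1 → run D
t=24: queue=[G,H,E,D] q_used=0 → run G
t=25: queue=[H,E,D] q_used=0 → run H
t=26: queue=[H,E,D] q_used=1 → run H
t=27: queue=[E,D,H] q_used=0 → run E
t=28: queue=[E,D,H] q_used=1 → run E
t=29: queue=[D,H,E] q_used=0 → run D
t=30: queue=[D,H,E] q_used=1 → run D
t=31: queue=[H,E,D] q_used=0 → run H
t=32: queue=[H,E,D] q_used=1 → run H
t=33: queue=[E,D,H] q_used=0 → run E
t=34: queue=[D,H] q_used=0 → run D
t=35: queue=[D,H] q_used=1 → run D
t=36: queue=[H] q_used=0 → run H
t=37: (idle)
t=38: (idle)
t=39: (idle)
t=40: (idle)

completion order = A, B, F, C, G, E, D, H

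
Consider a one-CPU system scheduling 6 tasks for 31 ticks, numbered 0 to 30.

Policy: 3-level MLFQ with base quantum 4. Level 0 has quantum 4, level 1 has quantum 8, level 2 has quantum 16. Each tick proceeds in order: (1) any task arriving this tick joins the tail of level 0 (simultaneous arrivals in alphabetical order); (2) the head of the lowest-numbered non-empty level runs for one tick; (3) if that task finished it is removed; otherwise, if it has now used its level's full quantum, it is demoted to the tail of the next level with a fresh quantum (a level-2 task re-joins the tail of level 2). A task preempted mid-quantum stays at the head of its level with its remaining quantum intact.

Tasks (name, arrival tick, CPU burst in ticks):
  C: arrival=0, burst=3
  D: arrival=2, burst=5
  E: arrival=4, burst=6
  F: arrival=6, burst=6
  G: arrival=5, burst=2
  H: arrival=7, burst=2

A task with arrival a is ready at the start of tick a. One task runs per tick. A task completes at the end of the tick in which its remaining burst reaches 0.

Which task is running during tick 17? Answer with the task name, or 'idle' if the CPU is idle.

running at tick 17 = H

t=0: L0/L1/L2 = C/-/- → run C
t=1: L0/L1/L2 = C/-/- → run C
t=2: L0/L1/L2 = CD/-/- → run C
t=3: L0/L1/L2 = D/-/- → run D
t=4: L0/L1/L2 = DE/-/- → run D
t=5: L0/L1/L2 = DEG/-/- → run D
t=6: L0/L1/L2 = DEGF/-/- → run D
t=7: L0/L1/L2 = EGFH/D/- → run E
t=8: L0/L1/L2 = EGFH/D/- → run E
t=9: L0/L1/L2 = EGFH/D/- → run E
t=10: L0/L1/L2 = EGFH/D/- → run E
t=11: L0/L1/L2 = GFH/DE/- → run G
t=12: L0/L1/L2 = GFH/DE/- → run G
t=13: L0/L1/L2 = FH/DE/- → run F
t=14: L0/L1/L2 = FH/DE/- → run F
t=15: L0/L1/L2 = FH/DE/- → run F
t=16: L0/L1/L2 = FH/DE/- → run F
t=17: L0/L1/L2 = H/DEF/- → run H
t=18: L0/L1/L2 = H/DEF/- → run H
t=19: L0/L1/L2 = -/DEF/- → run D
t=20: L0/L1/L2 = -/EF/- → run E
t=21: L0/L1/L2 = -/EF/- → run E
t=22: L0/L1/L2 = -/F/- → run F
t=23: L0/L1/L2 = -/F/- → run F
t=24: (idle)
t=25: (idle)
t=26: (idle)
t=27: (idle)
t=28: (idle)
t=29: (idle)
t=30: (idle)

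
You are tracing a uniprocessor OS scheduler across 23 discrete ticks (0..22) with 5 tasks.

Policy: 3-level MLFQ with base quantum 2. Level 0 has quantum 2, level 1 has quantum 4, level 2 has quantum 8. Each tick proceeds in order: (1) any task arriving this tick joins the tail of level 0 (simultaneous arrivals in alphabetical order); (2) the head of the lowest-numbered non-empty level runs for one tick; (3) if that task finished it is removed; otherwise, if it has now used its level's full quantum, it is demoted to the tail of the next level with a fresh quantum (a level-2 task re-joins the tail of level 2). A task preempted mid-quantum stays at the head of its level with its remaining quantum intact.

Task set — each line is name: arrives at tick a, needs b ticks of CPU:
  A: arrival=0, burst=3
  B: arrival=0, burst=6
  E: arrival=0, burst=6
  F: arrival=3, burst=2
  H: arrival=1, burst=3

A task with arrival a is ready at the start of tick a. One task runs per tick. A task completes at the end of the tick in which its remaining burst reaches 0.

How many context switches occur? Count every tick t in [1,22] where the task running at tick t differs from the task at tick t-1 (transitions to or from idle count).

t=0: L0/L1/L2 = ABE/-/- → run A
t=1: L0/L1/L2 = ABEH/-/- → run A
t=2: L0/L1/L2 = BEH/A/- → run B
t=3: L0/L1/L2 = BEHF/A/- → run B
t=4: L0/L1/L2 = EHF/AB/- → run E
t=5: L0/L1/L2 = EHF/AB/- → run E
t=6: L0/L1/L2 = HF/ABE/- → run H
t=7: L0/L1/L2 = HF/ABE/- → run H
t=8: L0/L1/L2 = F/ABEH/- → run F
t=9: L0/L1/L2 = F/ABEH/- → run F
t=10: L0/L1/L2 = -/ABEH/- → run A
t=11: L0/L1/L2 = -/BEH/- → run B
t=12: L0/L1/L2 = -/BEH/- → run B
t=13: L0/L1/L2 = -/BEH/- → run B
t=14: L0/L1/L2 = -/BEH/- → run B
t=15: L0/L1/L2 = -/EH/- → run E
t=16: L0/L1/L2 = -/EH/- → run E
t=17: L0/L1/L2 = -/EH/- → run E
t=18: L0/L1/L2 = -/EH/- → run E
t=19: L0/L1/L2 = -/H/- → run H
t=20: (idle)
t=21: (idle)
t=22: (idle)

context switches = 9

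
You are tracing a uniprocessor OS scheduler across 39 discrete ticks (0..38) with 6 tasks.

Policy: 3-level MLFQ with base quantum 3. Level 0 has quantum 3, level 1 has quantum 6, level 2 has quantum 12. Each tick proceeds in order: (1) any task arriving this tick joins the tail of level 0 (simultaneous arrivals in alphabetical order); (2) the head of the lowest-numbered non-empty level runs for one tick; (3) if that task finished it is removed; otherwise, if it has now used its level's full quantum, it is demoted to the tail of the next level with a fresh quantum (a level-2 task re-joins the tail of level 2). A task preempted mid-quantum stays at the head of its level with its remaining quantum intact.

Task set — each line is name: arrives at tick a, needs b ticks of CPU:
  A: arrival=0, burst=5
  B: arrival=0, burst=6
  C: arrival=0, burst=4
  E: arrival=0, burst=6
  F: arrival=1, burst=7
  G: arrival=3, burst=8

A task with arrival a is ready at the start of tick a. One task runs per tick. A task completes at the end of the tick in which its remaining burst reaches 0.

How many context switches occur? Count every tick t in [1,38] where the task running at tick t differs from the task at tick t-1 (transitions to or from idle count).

context switches = 12

t=0: L0/L1/L2 = ABCE/-/- → run A
t=1: L0/L1/L2 = ABCEF/-/- → run A
t=2: L0/L1/L2 = ABCEF/-/- → run A
t=3: L0/L1/L2 = BCEFG/A/- → run B
t=4: L0/L1/L2 = BCEFG/A/- → run B
t=5: L0/L1/L2 = BCEFG/A/- → run B
t=6: L0/L1/L2 = CEFG/AB/- → run C
t=7: L0/L1/L2 = CEFG/AB/- → run C
t=8: L0/L1/L2 = CEFG/AB/- → run C
t=9: L0/L1/L2 = EFG/ABC/- → run E
t=10: L0/L1/L2 = EFG/ABC/- → run E
t=11: L0/L1/L2 = EFG/ABC/- → run E
t=12: L0/L1/L2 = FG/ABCE/- → run F
t=13: L0/L1/L2 = FG/ABCE/- → run F
t=14: L0/L1/L2 = FG/ABCE/- → run F
t=15: L0/L1/L2 = G/ABCEF/- → run G
t=16: L0/L1/L2 = G/ABCEF/- → run G
t=17: L0/L1/L2 = G/ABCEF/- → run G
t=18: L0/L1/L2 = -/ABCEFG/- → run A
t=19: L0/L1/L2 = -/ABCEFG/- → run A
t=20: L0/L1/L2 = -/BCEFG/- → run B
t=21: L0/L1/L2 = -/BCEFG/- → run B
t=22: L0/L1/L2 = -/BCEFG/- → run B
t=23: L0/L1/L2 = -/CEFG/- → run C
t=24: L0/L1/L2 = -/EFG/- → run E
t=25: L0/L1/L2 = -/EFG/- → run E
t=26: L0/L1/L2 = -/EFG/- → run E
t=27: L0/L1/L2 = -/FG/- → run F
t=28: L0/L1/L2 = -/FG/- → run F
t=29: L0/L1/L2 = -/FG/- → run F
t=30: L0/L1/L2 = -/FG/- → run F
t=31: L0/L1/L2 = -/G/- → run G
t=32: L0/L1/L2 = -/G/- → run G
t=33: L0/L1/L2 = -/G/- → run G
t=34: L0/L1/L2 = -/G/- → run G
t=35: L0/L1/L2 = -/G/- → run G
t=36: (idle)
t=37: (idle)
t=38: (idle)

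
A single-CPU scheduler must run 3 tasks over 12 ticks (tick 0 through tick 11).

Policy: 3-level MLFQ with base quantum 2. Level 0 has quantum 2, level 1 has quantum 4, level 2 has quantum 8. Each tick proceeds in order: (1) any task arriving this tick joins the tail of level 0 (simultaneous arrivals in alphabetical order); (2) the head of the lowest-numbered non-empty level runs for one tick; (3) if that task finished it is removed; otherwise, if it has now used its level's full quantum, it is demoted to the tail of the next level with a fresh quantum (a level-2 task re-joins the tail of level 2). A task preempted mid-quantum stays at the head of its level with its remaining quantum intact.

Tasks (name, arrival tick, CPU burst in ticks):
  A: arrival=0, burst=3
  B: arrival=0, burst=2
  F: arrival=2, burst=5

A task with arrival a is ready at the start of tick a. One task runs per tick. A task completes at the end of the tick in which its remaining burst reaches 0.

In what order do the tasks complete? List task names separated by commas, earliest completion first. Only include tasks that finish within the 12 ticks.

completion order = B, A, F

t=0: L0/L1/L2 = AB/-/- → run A
t=1: L0/L1/L2 = AB/-/- → run A
t=2: L0/L1/L2 = BF/A/- → run B
t=3: L0/L1/L2 = BF/A/- → run B
t=4: L0/L1/L2 = F/A/- → run F
t=5: L0/L1/L2 = F/A/- → run F
t=6: L0/L1/L2 = -/AF/- → run A
t=7: L0/L1/L2 = -/F/- → run F
t=8: L0/L1/L2 = -/F/- → run F
t=9: L0/L1/L2 = -/F/- → run F
t=10: (idle)
t=11: (idle)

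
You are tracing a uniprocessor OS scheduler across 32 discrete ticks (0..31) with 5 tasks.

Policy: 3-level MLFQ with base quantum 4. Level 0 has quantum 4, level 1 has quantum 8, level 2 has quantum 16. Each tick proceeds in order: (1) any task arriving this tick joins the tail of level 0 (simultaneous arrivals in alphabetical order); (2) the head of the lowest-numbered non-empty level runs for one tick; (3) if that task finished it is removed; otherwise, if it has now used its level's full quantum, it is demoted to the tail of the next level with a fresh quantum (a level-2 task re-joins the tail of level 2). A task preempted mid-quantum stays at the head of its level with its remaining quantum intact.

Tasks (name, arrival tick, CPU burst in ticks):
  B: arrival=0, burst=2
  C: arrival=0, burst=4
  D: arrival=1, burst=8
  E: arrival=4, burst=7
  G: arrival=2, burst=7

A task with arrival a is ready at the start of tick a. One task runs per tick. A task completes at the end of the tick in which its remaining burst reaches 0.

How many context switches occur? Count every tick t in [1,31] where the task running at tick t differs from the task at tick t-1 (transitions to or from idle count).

t=0: L0/L1/L2 = BC/-/- → run B
t=1: L0/L1/L2 = BCD/-/- → run B
t=2: L0/L1/L2 = CDG/-/- → run C
t=3: L0/L1/L2 = CDG/-/- → run C
t=4: L0/L1/L2 = CDGE/-/- → run C
t=5: L0/L1/L2 = CDGE/-/- → run C
t=6: L0/L1/L2 = DGE/-/- → run D
t=7: L0/L1/L2 = DGE/-/- → run D
t=8: L0/L1/L2 = DGE/-/- → run D
t=9: L0/L1/L2 = DGE/-/- → run D
t=10: L0/L1/L2 = GE/D/- → run G
t=11: L0/L1/L2 = GE/D/- → run G
t=12: L0/L1/L2 = GE/D/- → run G
t=13: L0/L1/L2 = GE/D/- → run G
t=14: L0/L1/L2 = E/DG/- → run E
t=15: L0/L1/L2 = E/DG/- → run E
t=16: L0/L1/L2 = E/DG/- → run E
t=17: L0/L1/L2 = E/DG/- → run E
t=18: L0/L1/L2 = -/DGE/- → run D
t=19: L0/L1/L2 = -/DGE/- → run D
t=20: L0/L1/L2 = -/DGE/- → run D
t=21: L0/L1/L2 = -/DGE/- → run D
t=22: L0/L1/L2 = -/GE/- → run G
t=23: L0/L1/L2 = -/GE/- → run G
t=24: L0/L1/L2 = -/GE/- → run G
t=25: L0/L1/L2 = -/E/- → run E
t=26: L0/L1/L2 = -/E/- → run E
t=27: L0/L1/L2 = -/E/- → run E
t=28: (idle)
t=29: (idle)
t=30: (idle)
t=31: (idle)

context switches = 8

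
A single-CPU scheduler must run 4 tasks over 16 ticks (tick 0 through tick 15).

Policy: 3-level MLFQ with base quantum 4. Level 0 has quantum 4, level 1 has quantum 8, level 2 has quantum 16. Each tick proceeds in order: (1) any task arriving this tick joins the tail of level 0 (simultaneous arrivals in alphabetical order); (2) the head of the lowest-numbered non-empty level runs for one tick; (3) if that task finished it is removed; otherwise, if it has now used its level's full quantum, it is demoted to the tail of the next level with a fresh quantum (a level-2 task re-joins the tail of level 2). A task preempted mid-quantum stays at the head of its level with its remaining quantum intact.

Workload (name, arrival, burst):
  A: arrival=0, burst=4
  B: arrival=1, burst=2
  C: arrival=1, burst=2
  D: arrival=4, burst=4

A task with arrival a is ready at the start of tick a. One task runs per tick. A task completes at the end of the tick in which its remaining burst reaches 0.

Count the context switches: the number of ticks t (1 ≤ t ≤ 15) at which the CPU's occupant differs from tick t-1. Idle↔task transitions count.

context switches = 4

t=0: L0/L1/L2 = A/-/- → run A
t=1: L0/L1/L2 = ABC/-/- → run A
t=2: L0/L1/L2 = ABC/-/- → run A
t=3: L0/L1/L2 = ABC/-/- → run A
t=4: L0/L1/L2 = BCD/-/- → run B
t=5: L0/L1/L2 = BCD/-/- → run B
t=6: L0/L1/L2 = CD/-/- → run C
t=7: L0/L1/L2 = CD/-/- → run C
t=8: L0/L1/L2 = D/-/- → run D
t=9: L0/L1/L2 = D/-/- → run D
t=10: L0/L1/L2 = D/-/- → run D
t=11: L0/L1/L2 = D/-/- → run D
t=12: (idle)
t=13: (idle)
t=14: (idle)
t=15: (idle)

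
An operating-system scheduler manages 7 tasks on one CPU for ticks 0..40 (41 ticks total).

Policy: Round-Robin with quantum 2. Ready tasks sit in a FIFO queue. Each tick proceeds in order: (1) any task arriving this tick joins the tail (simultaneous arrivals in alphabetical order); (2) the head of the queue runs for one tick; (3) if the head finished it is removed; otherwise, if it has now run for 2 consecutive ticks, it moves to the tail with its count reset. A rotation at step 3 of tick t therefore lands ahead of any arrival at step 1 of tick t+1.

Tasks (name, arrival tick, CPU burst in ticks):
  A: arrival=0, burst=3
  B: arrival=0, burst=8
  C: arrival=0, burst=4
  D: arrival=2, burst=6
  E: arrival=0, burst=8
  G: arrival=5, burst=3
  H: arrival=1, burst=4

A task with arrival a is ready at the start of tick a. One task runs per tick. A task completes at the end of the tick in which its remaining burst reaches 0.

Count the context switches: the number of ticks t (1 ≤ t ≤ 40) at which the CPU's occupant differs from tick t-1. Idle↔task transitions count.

context switches = 19

t=0: queue=[A,B,C,E] q_used=0 → run A
t=1: queue=[A,B,C,E,H] q_used=1 → run A
t=2: queue=[B,C,E,H,A,D] q_used=0 → run B
t=3: queue=[B,C,E,H,A,D] q_used=1 → run B
t=4: queue=[C,E,H,A,D,B] q_used=0 → run C
t=5: queue=[C,E,H,A,D,B,G] q_used=1 → run C
t=6: queue=[E,H,A,D,B,G,C] q_used=0 → run E
t=7: queue=[E,H,A,D,B,G,C] q_used=1 → run E
t=8: queue=[H,A,D,B,G,C,E] q_used=0 → run H
t=9: queue=[H,A,D,B,G,C,E] q_used=1 → run H
t=10: queue=[A,D,B,G,C,E,H] q_used=0 → run A
t=11: queue=[D,B,G,C,E,H] q_used=0 → run D
t=12: queue=[D,B,G,C,E,H] q_used=1 → run D
t=13: queue=[B,G,C,E,H,D] q_used=0 → run B
t=14: queue=[B,G,C,E,H,D] q_used=1 → run B
t=15: queue=[G,C,E,H,D,B] q_used=0 → run G
t=16: queue=[G,C,E,H,D,B] q_used=1 → run G
t=17: queue=[C,E,H,D,B,G] q_used=0 → run C
t=18: queue=[C,E,H,D,B,G] q_used=1 → run C
t=19: queue=[E,H,D,B,G] q_used=0 → run E
t=20: queue=[E,H,D,B,G] q_used=1 → run E
t=21: queue=[H,D,B,G,E] q_used=0 → run H
t=22: queue=[H,D,B,G,E] q_used=1 → run H
t=23: queue=[D,B,G,E] q_used=0 → run D
t=24: queue=[D,B,G,E] q_used=1 → run D
t=25: queue=[B,G,E,D] q_used=0 → run B
t=26: queue=[B,G,E,D] q_used=1 → run B
t=27: queue=[G,E,D,B] q_used=0 → run G
t=28: queue=[E,D,B] q_used=0 → run E
t=29: queue=[E,D,B] q_used=1 → run E
t=30: queue=[D,B,E] q_used=0 → run D
t=31: queue=[D,B,E] q_used=1 → run D
t=32: queue=[B,E] q_used=0 → run B
t=33: queue=[B,E] q_used=1 → run B
t=34: queue=[E] q_used=0 → run E
t=35: queue=[E] q_used=1 → run E
t=36: (idle)
t=37: (idle)
t=38: (idle)
t=39: (idle)
t=40: (idle)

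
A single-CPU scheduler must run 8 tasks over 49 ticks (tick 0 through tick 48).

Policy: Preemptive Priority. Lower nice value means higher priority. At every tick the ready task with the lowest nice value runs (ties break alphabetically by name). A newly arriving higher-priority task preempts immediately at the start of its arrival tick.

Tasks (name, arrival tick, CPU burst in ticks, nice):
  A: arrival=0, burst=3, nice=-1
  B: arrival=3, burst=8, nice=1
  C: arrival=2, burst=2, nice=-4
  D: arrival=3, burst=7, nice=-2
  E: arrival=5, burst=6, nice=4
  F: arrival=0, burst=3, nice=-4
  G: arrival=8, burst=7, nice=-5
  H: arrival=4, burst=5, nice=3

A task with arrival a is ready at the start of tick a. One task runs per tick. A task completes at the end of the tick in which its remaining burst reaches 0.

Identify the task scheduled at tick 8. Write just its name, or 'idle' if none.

running at tick 8 = G

t=0: ready={A,F} → run F
t=1: ready={A,F} → run F
t=2: ready={A,C,F} → run C
t=3: ready={A,B,C,D,F} → run C
t=4: ready={A,B,D,F,H} → run F
t=5: ready={A,B,D,E,H} → run D
t=6: ready={A,B,D,E,H} → run D
t=7: ready={A,B,D,E,H} → run D
t=8: ready={A,B,D,E,G,H} → run G
t=9: ready={A,B,D,E,G,H} → run G
t=10: ready={A,B,D,E,G,H} → run G
t=11: ready={A,B,D,E,G,H} → run G
t=12: ready={A,B,D,E,G,H} → run G
t=13: ready={A,B,D,E,G,H} → run G
t=14: ready={A,B,D,E,G,H} → run G
t=15: ready={A,B,D,E,H} → run D
t=16: ready={A,B,D,E,H} → run D
t=17: ready={A,B,D,E,H} → run D
t=18: ready={A,B,D,E,H} → run D
t=19: ready={A,B,E,H} → run A
t=20: ready={A,B,E,H} → run A
t=21: ready={A,B,E,H} → run A
t=22: ready={B,E,H} → run B
t=23: ready={B,E,H} → run B
t=24: ready={B,E,H} → run B
t=25: ready={B,E,H} → run B
t=26: ready={B,E,H} → run B
t=27: ready={B,E,H} → run B
t=28: ready={B,E,H} → run B
t=29: ready={B,E,H} → run B
t=30: ready={E,H} → run H
t=31: ready={E,H} → run H
t=32: ready={E,H} → run H
t=33: ready={E,H} → run H
t=34: ready={E,H} → run H
t=35: ready={E} → run E
t=36: ready={E} → run E
t=37: ready={E} → run E
t=38: ready={E} → run E
t=39: ready={E} → run E
t=40: ready={E} → run E
t=41: (idle)
t=42: (idle)
t=43: (idle)
t=44: (idle)
t=45: (idle)
t=46: (idle)
t=47: (idle)
t=48: (idle)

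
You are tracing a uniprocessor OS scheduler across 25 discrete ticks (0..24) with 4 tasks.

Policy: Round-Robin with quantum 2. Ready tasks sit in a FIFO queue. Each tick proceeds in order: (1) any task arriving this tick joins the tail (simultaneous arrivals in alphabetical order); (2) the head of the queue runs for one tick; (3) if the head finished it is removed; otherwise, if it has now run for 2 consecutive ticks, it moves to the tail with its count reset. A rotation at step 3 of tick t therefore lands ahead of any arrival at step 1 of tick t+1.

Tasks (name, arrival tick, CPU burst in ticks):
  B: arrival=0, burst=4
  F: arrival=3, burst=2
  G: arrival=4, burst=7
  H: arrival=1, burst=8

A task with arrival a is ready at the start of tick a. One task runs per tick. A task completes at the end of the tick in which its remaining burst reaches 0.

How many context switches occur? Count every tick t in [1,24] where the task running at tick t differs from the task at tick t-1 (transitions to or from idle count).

context switches = 10

t=0: queue=[B] q_used=0 → run B
t=1: queue=[B,H] q_used=1 → run B
t=2: queue=[H,B] q_used=0 → run H
t=3: queue=[H,B,F] q_used=1 → run H
t=4: queue=[B,F,H,G] q_used=0 → run B
t=5: queue=[B,F,H,G] q_used=1 → run B
t=6: queue=[F,H,G] q_used=0 → run F
t=7: queue=[F,H,G] q_used=1 → run F
t=8: queue=[H,G] q_used=0 → run H
t=9: queue=[H,G] q_used=1 → run H
t=10: queue=[G,H] q_used=0 → run G
t=11: queue=[G,H] q_used=1 → run G
t=12: queue=[H,G] q_used=0 → run H
t=13: queue=[H,G] q_used=1 → run H
t=14: queue=[G,H] q_used=0 → run G
t=15: queue=[G,H] q_used=1 → run G
t=16: queue=[H,G] q_used=0 → run H
t=17: queue=[H,G] q_used=1 → run H
t=18: queue=[G] q_used=0 → run G
t=19: queue=[G] q_used=1 → run G
t=20: queue=[G] q_used=0 → run G
t=21: (idle)
t=22: (idle)
t=23: (idle)
t=24: (idle)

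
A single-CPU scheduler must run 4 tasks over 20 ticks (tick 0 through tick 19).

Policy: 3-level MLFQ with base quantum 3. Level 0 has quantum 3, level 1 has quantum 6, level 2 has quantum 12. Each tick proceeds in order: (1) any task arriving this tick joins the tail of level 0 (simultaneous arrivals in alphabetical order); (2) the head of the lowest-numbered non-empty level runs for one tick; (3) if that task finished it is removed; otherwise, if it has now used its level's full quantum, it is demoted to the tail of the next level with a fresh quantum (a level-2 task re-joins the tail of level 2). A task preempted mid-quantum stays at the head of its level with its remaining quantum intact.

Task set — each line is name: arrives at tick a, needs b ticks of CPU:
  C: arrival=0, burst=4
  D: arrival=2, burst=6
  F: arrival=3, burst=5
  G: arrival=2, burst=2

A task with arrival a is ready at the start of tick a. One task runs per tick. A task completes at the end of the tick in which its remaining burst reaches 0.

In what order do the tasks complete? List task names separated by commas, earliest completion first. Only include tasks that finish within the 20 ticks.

completion order = G, C, D, F

t=0: L0/L1/L2 = C/-/- → run C
t=1: L0/L1/L2 = C/-/- → run C
t=2: L0/L1/L2 = CDG/-/- → run C
t=3: L0/L1/L2 = DGF/C/- → run D
t=4: L0/L1/L2 = DGF/C/- → run D
t=5: L0/L1/L2 = DGF/C/- → run D
t=6: L0/L1/L2 = GF/CD/- → run G
t=7: L0/L1/L2 = GF/CD/- → run G
t=8: L0/L1/L2 = F/CD/- → run F
t=9: L0/L1/L2 = F/CD/- → run F
t=10: L0/L1/L2 = F/CD/- → run F
t=11: L0/L1/L2 = -/CDF/- → run C
t=12: L0/L1/L2 = -/DF/- → run D
t=13: L0/L1/L2 = -/DF/- → run D
t=14: L0/L1/L2 = -/DF/- → run D
t=15: L0/L1/L2 = -/F/- → run F
t=16: L0/L1/L2 = -/F/- → run F
t=17: (idle)
t=18: (idle)
t=19: (idle)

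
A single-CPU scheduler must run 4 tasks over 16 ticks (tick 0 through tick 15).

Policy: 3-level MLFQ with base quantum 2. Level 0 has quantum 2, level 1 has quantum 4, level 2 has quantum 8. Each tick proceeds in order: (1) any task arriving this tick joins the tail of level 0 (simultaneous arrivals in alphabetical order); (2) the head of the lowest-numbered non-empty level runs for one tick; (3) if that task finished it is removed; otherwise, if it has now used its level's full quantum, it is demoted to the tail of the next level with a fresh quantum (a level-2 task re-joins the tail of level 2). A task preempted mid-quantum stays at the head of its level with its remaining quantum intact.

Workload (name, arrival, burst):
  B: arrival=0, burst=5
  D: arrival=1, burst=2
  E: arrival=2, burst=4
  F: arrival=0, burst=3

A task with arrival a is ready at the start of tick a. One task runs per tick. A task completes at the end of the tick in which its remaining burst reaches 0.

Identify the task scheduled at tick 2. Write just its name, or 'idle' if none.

running at tick 2 = F

t=0: L0/L1/L2 = BF/-/- → run B
t=1: L0/L1/L2 = BFD/-/- → run B
t=2: L0/L1/L2 = FDE/B/- → run F
t=3: L0/L1/L2 = FDE/B/- → run F
t=4: L0/L1/L2 = DE/BF/- → run D
t=5: L0/L1/L2 = DE/BF/- → run D
t=6: L0/L1/L2 = E/BF/- → run E
t=7: L0/L1/L2 = E/BF/- → run E
t=8: L0/L1/L2 = -/BFE/- → run B
t=9: L0/L1/L2 = -/BFE/- → run B
t=10: L0/L1/L2 = -/BFE/- → run B
t=11: L0/L1/L2 = -/FE/- → run F
t=12: L0/L1/L2 = -/E/- → run E
t=13: L0/L1/L2 = -/E/- → run E
t=14: (idle)
t=15: (idle)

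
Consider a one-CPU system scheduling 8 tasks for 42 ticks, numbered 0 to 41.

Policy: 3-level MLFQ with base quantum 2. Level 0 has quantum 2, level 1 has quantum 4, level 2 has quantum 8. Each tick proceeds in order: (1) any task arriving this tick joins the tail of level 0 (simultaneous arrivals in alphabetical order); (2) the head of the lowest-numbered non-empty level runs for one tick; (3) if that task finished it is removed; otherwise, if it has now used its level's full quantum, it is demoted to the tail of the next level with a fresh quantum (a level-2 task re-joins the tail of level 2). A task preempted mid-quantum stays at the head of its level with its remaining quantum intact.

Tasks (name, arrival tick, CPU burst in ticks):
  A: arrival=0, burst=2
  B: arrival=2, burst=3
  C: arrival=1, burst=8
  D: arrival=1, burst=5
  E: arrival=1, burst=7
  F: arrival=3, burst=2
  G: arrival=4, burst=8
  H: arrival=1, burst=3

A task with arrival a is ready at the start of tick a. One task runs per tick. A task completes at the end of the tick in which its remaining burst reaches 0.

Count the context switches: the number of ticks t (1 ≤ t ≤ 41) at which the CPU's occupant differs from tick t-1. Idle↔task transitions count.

t=0: L0/L1/L2 = A/-/- → run A
t=1: L0/L1/L2 = ACDEH/-/- → run A
t=2: L0/L1/L2 = CDEHB/-/- → run C
t=3: L0/L1/L2 = CDEHBF/-/- → run C
t=4: L0/L1/L2 = DEHBFG/C/- → run D
t=5: L0/L1/L2 = DEHBFG/C/- → run D
t=6: L0/L1/L2 = EHBFG/CD/- → run E
t=7: L0/L1/L2 = EHBFG/CD/- → run E
t=8: L0/L1/L2 = HBFG/CDE/- → run H
t=9: L0/L1/L2 = HBFG/CDE/- → run H
t=10: L0/L1/L2 = BFG/CDEH/- → run B
t=11: L0/L1/L2 = BFG/CDEH/- → run B
t=12: L0/L1/L2 = FG/CDEHB/- → run F
t=13: L0/L1/L2 = FG/CDEHB/- → run F
t=14: L0/L1/L2 = G/CDEHB/- → run G
t=15: L0/L1/L2 = G/CDEHB/- → run G
t=16: L0/L1/L2 = -/CDEHBG/- → run C
t=17: L0/L1/L2 = -/CDEHBG/- → run C
t=18: L0/L1/L2 = -/CDEHBG/- → run C
t=19: L0/L1/L2 = -/CDEHBG/- → run C
t=20: L0/L1/L2 = -/DEHBG/C → run D
t=21: L0/L1/L2 = -/DEHBG/C → run D
t=22: L0/L1/L2 = -/DEHBG/C → run D
t=23: L0/L1/L2 = -/EHBG/C → run E
t=24: L0/L1/L2 = -/EHBG/C → run E
t=25: L0/L1/L2 = -/EHBG/C → run E
t=26: L0/L1/L2 = -/EHBG/C → run E
t=27: L0/L1/L2 = -/HBG/CE → run H
t=28: L0/L1/L2 = -/BG/CE → run B
t=29: L0/L1/L2 = -/G/CE → run G
t=30: L0/L1/L2 = -/G/CE → run G
t=31: L0/L1/L2 = -/G/CE → run G
t=32: L0/L1/L2 = -/G/CE → run G
t=33: L0/L1/L2 = -/-/CEG → run C
t=34: L0/L1/L2 = -/-/CEG → run C
t=35: L0/L1/L2 = -/-/EG → run E
t=36: L0/L1/L2 = -/-/G → run G
t=37: L0/L1/L2 = -/-/G → run G
t=38: (idle)
t=39: (idle)
t=40: (idle)
t=41: (idle)

context switches = 17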